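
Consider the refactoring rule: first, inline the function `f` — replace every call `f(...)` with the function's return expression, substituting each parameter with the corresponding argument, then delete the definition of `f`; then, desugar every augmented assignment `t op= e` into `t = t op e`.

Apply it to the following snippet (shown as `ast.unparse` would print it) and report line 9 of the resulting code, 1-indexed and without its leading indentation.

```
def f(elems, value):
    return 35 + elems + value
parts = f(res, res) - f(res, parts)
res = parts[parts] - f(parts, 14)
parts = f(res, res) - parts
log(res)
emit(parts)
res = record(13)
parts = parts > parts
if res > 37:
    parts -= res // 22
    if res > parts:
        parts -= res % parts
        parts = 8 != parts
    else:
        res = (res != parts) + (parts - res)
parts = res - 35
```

Transformed code:
parts = 35 + res + res - (35 + res + parts)
res = parts[parts] - (35 + parts + 14)
parts = 35 + res + res - parts
log(res)
emit(parts)
res = record(13)
parts = parts > parts
if res > 37:
    parts = parts - res // 22
    if res > parts:
        parts = parts - res % parts
        parts = 8 != parts
    else:
        res = (res != parts) + (parts - res)
parts = res - 35

parts = parts - res // 22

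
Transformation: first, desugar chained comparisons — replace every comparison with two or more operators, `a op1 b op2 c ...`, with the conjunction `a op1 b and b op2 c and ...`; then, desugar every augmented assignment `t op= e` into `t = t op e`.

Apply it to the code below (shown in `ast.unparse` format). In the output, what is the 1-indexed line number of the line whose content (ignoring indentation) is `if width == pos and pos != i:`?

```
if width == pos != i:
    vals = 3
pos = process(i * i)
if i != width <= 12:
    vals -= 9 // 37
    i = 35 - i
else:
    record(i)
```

Transformed code:
if width == pos and pos != i:
    vals = 3
pos = process(i * i)
if i != width and width <= 12:
    vals = vals - 9 // 37
    i = 35 - i
else:
    record(i)

1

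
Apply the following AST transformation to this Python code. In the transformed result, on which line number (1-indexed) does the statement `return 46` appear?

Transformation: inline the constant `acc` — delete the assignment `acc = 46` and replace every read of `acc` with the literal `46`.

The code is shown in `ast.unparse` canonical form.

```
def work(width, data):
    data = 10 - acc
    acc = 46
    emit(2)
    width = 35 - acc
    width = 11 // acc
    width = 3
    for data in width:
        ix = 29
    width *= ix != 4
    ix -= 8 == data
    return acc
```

11

Transformed code:
def work(width, data):
    data = 10 - 46
    emit(2)
    width = 35 - 46
    width = 11 // 46
    width = 3
    for data in width:
        ix = 29
    width *= ix != 4
    ix -= 8 == data
    return 46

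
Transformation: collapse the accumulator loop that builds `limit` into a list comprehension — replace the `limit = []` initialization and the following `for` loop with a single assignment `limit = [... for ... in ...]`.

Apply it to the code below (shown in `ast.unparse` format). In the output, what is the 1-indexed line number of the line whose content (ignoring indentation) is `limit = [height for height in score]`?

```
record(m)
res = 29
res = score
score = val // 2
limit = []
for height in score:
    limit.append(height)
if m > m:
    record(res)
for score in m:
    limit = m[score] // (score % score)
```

Transformed code:
record(m)
res = 29
res = score
score = val // 2
limit = [height for height in score]
if m > m:
    record(res)
for score in m:
    limit = m[score] // (score % score)

5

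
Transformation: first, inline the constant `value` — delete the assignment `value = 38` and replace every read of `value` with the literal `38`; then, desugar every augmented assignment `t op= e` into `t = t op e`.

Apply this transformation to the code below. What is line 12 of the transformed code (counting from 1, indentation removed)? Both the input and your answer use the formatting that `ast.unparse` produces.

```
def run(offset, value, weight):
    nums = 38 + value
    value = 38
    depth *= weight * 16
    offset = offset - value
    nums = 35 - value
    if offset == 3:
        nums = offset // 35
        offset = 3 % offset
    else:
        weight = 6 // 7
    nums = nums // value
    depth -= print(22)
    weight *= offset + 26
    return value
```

depth = depth - print(22)

Transformed code:
def run(offset, value, weight):
    nums = 38 + 38
    depth = depth * (weight * 16)
    offset = offset - 38
    nums = 35 - 38
    if offset == 3:
        nums = offset // 35
        offset = 3 % offset
    else:
        weight = 6 // 7
    nums = nums // 38
    depth = depth - print(22)
    weight = weight * (offset + 26)
    return 38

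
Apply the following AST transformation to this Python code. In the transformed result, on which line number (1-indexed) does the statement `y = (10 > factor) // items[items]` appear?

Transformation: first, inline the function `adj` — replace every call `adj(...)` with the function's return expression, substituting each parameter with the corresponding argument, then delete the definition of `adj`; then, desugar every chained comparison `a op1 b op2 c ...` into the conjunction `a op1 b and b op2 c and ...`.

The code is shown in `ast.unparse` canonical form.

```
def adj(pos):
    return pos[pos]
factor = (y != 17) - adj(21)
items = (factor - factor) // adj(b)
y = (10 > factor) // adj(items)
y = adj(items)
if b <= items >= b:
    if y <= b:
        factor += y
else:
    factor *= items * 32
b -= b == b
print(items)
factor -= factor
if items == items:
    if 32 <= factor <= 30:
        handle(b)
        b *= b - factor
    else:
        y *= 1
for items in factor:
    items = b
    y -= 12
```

Transformed code:
factor = (y != 17) - 21[21]
items = (factor - factor) // b[b]
y = (10 > factor) // items[items]
y = items[items]
if b <= items and items >= b:
    if y <= b:
        factor += y
else:
    factor *= items * 32
b -= b == b
print(items)
factor -= factor
if items == items:
    if 32 <= factor and factor <= 30:
        handle(b)
        b *= b - factor
    else:
        y *= 1
for items in factor:
    items = b
    y -= 12

3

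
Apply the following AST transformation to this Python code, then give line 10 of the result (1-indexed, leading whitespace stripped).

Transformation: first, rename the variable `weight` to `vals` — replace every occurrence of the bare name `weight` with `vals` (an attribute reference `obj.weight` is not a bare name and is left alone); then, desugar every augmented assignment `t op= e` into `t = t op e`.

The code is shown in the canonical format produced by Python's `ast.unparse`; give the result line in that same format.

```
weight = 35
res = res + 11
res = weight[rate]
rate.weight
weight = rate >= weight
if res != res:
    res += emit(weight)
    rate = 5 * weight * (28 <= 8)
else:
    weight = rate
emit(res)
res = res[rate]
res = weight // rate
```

vals = rate

Transformed code:
vals = 35
res = res + 11
res = vals[rate]
rate.weight
vals = rate >= vals
if res != res:
    res = res + emit(vals)
    rate = 5 * vals * (28 <= 8)
else:
    vals = rate
emit(res)
res = res[rate]
res = vals // rate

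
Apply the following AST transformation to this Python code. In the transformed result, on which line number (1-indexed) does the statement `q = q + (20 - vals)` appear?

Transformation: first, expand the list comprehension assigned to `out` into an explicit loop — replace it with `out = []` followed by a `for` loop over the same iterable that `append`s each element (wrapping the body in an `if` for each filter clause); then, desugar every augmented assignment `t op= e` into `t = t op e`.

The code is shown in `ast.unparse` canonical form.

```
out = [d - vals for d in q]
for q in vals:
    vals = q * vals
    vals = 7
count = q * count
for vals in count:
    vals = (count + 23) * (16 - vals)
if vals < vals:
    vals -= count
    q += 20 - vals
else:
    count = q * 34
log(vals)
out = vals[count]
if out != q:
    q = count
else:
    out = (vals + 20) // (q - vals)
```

Transformed code:
out = []
for d in q:
    out.append(d - vals)
for q in vals:
    vals = q * vals
    vals = 7
count = q * count
for vals in count:
    vals = (count + 23) * (16 - vals)
if vals < vals:
    vals = vals - count
    q = q + (20 - vals)
else:
    count = q * 34
log(vals)
out = vals[count]
if out != q:
    q = count
else:
    out = (vals + 20) // (q - vals)

12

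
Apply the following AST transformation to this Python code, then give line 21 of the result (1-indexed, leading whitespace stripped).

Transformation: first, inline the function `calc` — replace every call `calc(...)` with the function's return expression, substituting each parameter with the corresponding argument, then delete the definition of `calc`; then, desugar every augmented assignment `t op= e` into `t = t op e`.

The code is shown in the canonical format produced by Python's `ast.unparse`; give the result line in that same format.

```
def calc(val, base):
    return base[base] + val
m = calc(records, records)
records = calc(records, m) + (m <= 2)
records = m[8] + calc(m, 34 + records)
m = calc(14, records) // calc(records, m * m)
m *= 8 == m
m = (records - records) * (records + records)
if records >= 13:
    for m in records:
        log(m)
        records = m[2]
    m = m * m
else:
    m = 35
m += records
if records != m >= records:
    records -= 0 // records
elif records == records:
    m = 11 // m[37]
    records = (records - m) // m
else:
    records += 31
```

records = records + 31

Transformed code:
m = records[records] + records
records = m[m] + records + (m <= 2)
records = m[8] + ((34 + records)[34 + records] + m)
m = (records[records] + 14) // ((m * m)[m * m] + records)
m = m * (8 == m)
m = (records - records) * (records + records)
if records >= 13:
    for m in records:
        log(m)
        records = m[2]
    m = m * m
else:
    m = 35
m = m + records
if records != m >= records:
    records = records - 0 // records
elif records == records:
    m = 11 // m[37]
    records = (records - m) // m
else:
    records = records + 31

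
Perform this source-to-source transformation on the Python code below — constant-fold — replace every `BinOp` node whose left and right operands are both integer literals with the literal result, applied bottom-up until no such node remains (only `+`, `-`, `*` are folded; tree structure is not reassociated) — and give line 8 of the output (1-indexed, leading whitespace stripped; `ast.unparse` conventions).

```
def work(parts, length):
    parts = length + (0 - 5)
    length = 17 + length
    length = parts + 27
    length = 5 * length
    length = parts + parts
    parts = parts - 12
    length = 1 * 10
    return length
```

Transformed code:
def work(parts, length):
    parts = length + -5
    length = 17 + length
    length = parts + 27
    length = 5 * length
    length = parts + parts
    parts = parts - 12
    length = 10
    return length

length = 10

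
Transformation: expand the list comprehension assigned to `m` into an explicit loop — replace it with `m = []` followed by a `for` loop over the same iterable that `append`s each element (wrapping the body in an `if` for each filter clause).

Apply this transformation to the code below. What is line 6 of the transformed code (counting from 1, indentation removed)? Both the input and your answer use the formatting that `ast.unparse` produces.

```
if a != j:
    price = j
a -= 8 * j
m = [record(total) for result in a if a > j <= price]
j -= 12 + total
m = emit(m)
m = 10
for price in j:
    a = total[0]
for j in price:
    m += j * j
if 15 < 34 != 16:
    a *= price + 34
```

Transformed code:
if a != j:
    price = j
a -= 8 * j
m = []
for result in a:
    if a > j <= price:
        m.append(record(total))
j -= 12 + total
m = emit(m)
m = 10
for price in j:
    a = total[0]
for j in price:
    m += j * j
if 15 < 34 != 16:
    a *= price + 34

if a > j <= price:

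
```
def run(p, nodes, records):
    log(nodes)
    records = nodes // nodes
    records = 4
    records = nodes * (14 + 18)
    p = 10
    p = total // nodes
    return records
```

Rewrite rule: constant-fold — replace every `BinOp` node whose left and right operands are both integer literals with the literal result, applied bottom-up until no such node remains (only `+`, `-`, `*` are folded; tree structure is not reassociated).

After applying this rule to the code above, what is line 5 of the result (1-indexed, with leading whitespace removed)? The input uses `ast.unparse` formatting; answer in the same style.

Transformed code:
def run(p, nodes, records):
    log(nodes)
    records = nodes // nodes
    records = 4
    records = nodes * 32
    p = 10
    p = total // nodes
    return records

records = nodes * 32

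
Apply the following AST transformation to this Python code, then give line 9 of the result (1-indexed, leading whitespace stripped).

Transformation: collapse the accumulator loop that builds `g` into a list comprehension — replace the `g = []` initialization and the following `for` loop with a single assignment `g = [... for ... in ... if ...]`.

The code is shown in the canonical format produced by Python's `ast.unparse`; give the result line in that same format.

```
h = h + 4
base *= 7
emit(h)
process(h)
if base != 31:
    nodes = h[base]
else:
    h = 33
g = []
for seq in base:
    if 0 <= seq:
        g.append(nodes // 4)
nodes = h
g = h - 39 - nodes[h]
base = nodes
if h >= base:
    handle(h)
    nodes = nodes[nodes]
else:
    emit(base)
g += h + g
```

g = [nodes // 4 for seq in base if 0 <= seq]

Transformed code:
h = h + 4
base *= 7
emit(h)
process(h)
if base != 31:
    nodes = h[base]
else:
    h = 33
g = [nodes // 4 for seq in base if 0 <= seq]
nodes = h
g = h - 39 - nodes[h]
base = nodes
if h >= base:
    handle(h)
    nodes = nodes[nodes]
else:
    emit(base)
g += h + g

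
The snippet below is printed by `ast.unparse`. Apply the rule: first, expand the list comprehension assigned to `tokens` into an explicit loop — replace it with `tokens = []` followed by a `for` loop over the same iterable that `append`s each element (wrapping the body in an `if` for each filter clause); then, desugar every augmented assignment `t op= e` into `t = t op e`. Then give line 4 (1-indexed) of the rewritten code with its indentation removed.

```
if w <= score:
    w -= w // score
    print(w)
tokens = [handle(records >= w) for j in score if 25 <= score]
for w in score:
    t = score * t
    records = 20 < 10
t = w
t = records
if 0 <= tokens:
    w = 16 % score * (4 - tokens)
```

Transformed code:
if w <= score:
    w = w - w // score
    print(w)
tokens = []
for j in score:
    if 25 <= score:
        tokens.append(handle(records >= w))
for w in score:
    t = score * t
    records = 20 < 10
t = w
t = records
if 0 <= tokens:
    w = 16 % score * (4 - tokens)

tokens = []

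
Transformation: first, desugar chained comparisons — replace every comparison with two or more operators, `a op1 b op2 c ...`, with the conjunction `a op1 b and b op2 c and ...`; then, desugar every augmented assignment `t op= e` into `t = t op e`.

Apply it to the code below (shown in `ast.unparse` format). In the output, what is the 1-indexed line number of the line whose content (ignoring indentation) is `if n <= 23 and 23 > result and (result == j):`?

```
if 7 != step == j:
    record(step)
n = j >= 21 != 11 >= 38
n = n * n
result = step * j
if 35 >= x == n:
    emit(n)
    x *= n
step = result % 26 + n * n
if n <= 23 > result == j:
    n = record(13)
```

Transformed code:
if 7 != step and step == j:
    record(step)
n = j >= 21 and 21 != 11 and (11 >= 38)
n = n * n
result = step * j
if 35 >= x and x == n:
    emit(n)
    x = x * n
step = result % 26 + n * n
if n <= 23 and 23 > result and (result == j):
    n = record(13)

10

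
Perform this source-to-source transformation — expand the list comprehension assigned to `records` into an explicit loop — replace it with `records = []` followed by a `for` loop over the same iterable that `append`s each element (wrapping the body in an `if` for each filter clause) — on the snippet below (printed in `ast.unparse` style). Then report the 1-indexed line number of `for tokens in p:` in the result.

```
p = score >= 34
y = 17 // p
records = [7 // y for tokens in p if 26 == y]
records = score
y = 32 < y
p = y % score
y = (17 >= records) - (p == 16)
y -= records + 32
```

4

Transformed code:
p = score >= 34
y = 17 // p
records = []
for tokens in p:
    if 26 == y:
        records.append(7 // y)
records = score
y = 32 < y
p = y % score
y = (17 >= records) - (p == 16)
y -= records + 32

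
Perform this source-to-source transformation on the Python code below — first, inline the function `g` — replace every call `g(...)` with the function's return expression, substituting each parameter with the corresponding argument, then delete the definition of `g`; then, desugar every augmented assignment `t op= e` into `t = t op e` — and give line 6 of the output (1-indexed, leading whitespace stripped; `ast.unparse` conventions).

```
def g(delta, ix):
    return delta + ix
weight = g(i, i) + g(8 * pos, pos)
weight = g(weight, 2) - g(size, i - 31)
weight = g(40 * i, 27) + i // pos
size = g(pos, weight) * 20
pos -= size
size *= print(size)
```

Transformed code:
weight = i + i + (8 * pos + pos)
weight = weight + 2 - (size + (i - 31))
weight = 40 * i + 27 + i // pos
size = (pos + weight) * 20
pos = pos - size
size = size * print(size)

size = size * print(size)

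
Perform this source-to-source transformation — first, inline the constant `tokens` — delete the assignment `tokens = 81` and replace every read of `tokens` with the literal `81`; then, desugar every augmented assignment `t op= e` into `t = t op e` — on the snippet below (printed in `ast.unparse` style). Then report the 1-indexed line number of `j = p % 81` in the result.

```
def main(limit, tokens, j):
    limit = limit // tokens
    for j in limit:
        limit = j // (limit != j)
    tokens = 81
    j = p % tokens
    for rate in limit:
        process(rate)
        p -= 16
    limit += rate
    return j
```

Transformed code:
def main(limit, tokens, j):
    limit = limit // 81
    for j in limit:
        limit = j // (limit != j)
    j = p % 81
    for rate in limit:
        process(rate)
        p = p - 16
    limit = limit + rate
    return j

5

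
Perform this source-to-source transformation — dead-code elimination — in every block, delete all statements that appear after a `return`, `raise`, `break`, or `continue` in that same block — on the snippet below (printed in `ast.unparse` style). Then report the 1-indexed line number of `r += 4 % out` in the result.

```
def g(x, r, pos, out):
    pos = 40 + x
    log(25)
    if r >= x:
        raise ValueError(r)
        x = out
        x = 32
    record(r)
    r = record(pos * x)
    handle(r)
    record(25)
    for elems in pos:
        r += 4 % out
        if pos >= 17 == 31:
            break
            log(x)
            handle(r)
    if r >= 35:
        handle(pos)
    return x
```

11

Transformed code:
def g(x, r, pos, out):
    pos = 40 + x
    log(25)
    if r >= x:
        raise ValueError(r)
    record(r)
    r = record(pos * x)
    handle(r)
    record(25)
    for elems in pos:
        r += 4 % out
        if pos >= 17 == 31:
            break
    if r >= 35:
        handle(pos)
    return x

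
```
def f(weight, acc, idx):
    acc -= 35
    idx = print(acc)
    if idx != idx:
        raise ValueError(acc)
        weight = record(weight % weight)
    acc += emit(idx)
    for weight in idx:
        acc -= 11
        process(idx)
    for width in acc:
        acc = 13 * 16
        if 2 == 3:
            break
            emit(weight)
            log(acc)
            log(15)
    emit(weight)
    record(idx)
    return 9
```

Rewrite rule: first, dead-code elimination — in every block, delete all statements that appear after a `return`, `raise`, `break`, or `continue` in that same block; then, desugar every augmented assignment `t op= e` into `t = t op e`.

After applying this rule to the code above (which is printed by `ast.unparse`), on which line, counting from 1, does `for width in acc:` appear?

10

Transformed code:
def f(weight, acc, idx):
    acc = acc - 35
    idx = print(acc)
    if idx != idx:
        raise ValueError(acc)
    acc = acc + emit(idx)
    for weight in idx:
        acc = acc - 11
        process(idx)
    for width in acc:
        acc = 13 * 16
        if 2 == 3:
            break
    emit(weight)
    record(idx)
    return 9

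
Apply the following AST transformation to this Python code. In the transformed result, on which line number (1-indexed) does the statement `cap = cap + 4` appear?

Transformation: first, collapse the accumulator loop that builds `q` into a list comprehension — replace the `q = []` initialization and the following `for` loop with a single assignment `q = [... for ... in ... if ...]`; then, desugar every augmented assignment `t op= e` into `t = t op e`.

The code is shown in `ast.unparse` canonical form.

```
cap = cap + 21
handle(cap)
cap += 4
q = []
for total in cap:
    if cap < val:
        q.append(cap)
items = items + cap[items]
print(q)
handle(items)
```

Transformed code:
cap = cap + 21
handle(cap)
cap = cap + 4
q = [cap for total in cap if cap < val]
items = items + cap[items]
print(q)
handle(items)

3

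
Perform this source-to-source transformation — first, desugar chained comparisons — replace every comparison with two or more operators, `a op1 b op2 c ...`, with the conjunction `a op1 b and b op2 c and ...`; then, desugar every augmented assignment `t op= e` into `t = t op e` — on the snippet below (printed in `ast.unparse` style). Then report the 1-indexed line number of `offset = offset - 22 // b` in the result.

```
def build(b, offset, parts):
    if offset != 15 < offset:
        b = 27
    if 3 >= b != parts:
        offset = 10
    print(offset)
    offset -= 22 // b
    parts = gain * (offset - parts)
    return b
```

7

Transformed code:
def build(b, offset, parts):
    if offset != 15 and 15 < offset:
        b = 27
    if 3 >= b and b != parts:
        offset = 10
    print(offset)
    offset = offset - 22 // b
    parts = gain * (offset - parts)
    return b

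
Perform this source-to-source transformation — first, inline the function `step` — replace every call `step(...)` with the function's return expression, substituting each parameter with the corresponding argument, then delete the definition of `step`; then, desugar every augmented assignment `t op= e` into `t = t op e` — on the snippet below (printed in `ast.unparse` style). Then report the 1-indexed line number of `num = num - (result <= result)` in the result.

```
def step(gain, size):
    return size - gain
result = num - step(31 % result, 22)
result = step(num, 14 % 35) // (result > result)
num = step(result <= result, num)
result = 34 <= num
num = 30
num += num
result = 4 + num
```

3

Transformed code:
result = num - (22 - 31 % result)
result = (14 % 35 - num) // (result > result)
num = num - (result <= result)
result = 34 <= num
num = 30
num = num + num
result = 4 + num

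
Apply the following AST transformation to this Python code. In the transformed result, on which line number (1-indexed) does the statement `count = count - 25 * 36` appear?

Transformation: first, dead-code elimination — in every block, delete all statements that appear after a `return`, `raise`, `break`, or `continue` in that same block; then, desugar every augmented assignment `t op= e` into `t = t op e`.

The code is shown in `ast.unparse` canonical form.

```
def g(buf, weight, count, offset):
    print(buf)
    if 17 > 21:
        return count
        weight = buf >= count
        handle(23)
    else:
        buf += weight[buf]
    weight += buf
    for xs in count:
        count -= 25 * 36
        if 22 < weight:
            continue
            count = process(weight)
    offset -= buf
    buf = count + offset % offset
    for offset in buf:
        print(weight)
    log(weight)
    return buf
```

Transformed code:
def g(buf, weight, count, offset):
    print(buf)
    if 17 > 21:
        return count
    else:
        buf = buf + weight[buf]
    weight = weight + buf
    for xs in count:
        count = count - 25 * 36
        if 22 < weight:
            continue
    offset = offset - buf
    buf = count + offset % offset
    for offset in buf:
        print(weight)
    log(weight)
    return buf

9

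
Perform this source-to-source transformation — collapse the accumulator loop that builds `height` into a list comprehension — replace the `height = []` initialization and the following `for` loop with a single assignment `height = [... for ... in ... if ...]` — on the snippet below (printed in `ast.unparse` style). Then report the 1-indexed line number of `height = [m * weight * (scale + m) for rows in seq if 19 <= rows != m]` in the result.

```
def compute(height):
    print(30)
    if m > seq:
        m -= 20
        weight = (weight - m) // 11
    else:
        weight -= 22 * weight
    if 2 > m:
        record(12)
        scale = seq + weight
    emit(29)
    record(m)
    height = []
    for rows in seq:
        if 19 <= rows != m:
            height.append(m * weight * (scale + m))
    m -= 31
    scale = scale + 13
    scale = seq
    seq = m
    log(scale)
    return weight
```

Transformed code:
def compute(height):
    print(30)
    if m > seq:
        m -= 20
        weight = (weight - m) // 11
    else:
        weight -= 22 * weight
    if 2 > m:
        record(12)
        scale = seq + weight
    emit(29)
    record(m)
    height = [m * weight * (scale + m) for rows in seq if 19 <= rows != m]
    m -= 31
    scale = scale + 13
    scale = seq
    seq = m
    log(scale)
    return weight

13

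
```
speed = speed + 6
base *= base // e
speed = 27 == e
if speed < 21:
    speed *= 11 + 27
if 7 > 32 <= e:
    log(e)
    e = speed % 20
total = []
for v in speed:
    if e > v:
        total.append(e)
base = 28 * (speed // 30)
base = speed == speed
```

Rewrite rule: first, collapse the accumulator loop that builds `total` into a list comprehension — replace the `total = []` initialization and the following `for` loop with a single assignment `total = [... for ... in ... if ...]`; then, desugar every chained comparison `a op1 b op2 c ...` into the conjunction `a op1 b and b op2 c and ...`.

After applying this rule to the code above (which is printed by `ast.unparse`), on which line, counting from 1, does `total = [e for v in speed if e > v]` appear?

9

Transformed code:
speed = speed + 6
base *= base // e
speed = 27 == e
if speed < 21:
    speed *= 11 + 27
if 7 > 32 and 32 <= e:
    log(e)
    e = speed % 20
total = [e for v in speed if e > v]
base = 28 * (speed // 30)
base = speed == speed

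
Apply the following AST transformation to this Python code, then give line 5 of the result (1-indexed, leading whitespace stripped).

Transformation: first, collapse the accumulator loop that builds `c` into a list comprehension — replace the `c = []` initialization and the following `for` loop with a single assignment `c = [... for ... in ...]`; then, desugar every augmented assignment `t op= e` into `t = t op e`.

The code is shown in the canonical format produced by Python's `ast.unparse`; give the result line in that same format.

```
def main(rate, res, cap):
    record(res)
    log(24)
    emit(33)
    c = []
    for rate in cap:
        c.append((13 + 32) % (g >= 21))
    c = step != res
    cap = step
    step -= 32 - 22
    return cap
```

c = [(13 + 32) % (g >= 21) for rate in cap]

Transformed code:
def main(rate, res, cap):
    record(res)
    log(24)
    emit(33)
    c = [(13 + 32) % (g >= 21) for rate in cap]
    c = step != res
    cap = step
    step = step - (32 - 22)
    return cap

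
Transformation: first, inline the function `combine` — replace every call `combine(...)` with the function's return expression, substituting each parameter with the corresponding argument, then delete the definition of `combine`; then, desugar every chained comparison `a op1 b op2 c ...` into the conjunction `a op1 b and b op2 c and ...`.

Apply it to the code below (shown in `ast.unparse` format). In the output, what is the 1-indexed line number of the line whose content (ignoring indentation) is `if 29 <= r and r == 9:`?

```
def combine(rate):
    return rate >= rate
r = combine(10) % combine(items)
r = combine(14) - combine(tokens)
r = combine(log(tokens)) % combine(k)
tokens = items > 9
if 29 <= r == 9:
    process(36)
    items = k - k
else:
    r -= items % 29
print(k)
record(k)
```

Transformed code:
r = (10 >= 10) % (items >= items)
r = (14 >= 14) - (tokens >= tokens)
r = (log(tokens) >= log(tokens)) % (k >= k)
tokens = items > 9
if 29 <= r and r == 9:
    process(36)
    items = k - k
else:
    r -= items % 29
print(k)
record(k)

5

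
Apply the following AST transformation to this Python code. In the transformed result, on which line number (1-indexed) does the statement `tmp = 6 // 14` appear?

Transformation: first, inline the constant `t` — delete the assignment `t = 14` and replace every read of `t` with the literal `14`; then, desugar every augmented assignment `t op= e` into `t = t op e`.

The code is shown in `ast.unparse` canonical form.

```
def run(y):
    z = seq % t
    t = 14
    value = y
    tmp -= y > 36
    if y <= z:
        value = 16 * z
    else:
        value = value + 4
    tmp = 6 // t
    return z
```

9

Transformed code:
def run(y):
    z = seq % 14
    value = y
    tmp = tmp - (y > 36)
    if y <= z:
        value = 16 * z
    else:
        value = value + 4
    tmp = 6 // 14
    return z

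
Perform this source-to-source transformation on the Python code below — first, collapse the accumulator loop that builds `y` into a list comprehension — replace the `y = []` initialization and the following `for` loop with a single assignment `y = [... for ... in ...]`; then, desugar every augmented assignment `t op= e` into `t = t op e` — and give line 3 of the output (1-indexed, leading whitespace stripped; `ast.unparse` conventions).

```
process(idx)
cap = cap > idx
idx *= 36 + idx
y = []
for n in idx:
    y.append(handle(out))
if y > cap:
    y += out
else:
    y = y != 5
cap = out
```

Transformed code:
process(idx)
cap = cap > idx
idx = idx * (36 + idx)
y = [handle(out) for n in idx]
if y > cap:
    y = y + out
else:
    y = y != 5
cap = out

idx = idx * (36 + idx)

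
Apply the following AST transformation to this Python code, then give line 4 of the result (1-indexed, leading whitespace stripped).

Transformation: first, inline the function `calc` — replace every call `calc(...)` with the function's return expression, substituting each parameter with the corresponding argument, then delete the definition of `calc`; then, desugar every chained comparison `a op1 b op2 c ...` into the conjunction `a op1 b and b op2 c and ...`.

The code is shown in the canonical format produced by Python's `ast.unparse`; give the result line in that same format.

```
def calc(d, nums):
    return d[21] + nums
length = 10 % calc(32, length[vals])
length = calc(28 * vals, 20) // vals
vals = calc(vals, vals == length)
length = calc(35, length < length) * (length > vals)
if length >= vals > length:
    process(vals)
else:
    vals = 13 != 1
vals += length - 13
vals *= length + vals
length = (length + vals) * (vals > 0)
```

length = (35[21] + (length < length)) * (length > vals)

Transformed code:
length = 10 % (32[21] + length[vals])
length = ((28 * vals)[21] + 20) // vals
vals = vals[21] + (vals == length)
length = (35[21] + (length < length)) * (length > vals)
if length >= vals and vals > length:
    process(vals)
else:
    vals = 13 != 1
vals += length - 13
vals *= length + vals
length = (length + vals) * (vals > 0)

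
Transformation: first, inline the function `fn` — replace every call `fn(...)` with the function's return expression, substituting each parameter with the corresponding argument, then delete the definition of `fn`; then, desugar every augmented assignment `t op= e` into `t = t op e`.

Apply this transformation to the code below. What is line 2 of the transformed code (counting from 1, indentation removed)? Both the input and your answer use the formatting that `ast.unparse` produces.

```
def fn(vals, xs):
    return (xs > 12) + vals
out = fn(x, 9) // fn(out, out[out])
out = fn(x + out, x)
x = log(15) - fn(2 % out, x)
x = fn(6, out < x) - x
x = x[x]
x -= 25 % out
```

Transformed code:
out = ((9 > 12) + x) // ((out[out] > 12) + out)
out = (x > 12) + (x + out)
x = log(15) - ((x > 12) + 2 % out)
x = ((out < x) > 12) + 6 - x
x = x[x]
x = x - 25 % out

out = (x > 12) + (x + out)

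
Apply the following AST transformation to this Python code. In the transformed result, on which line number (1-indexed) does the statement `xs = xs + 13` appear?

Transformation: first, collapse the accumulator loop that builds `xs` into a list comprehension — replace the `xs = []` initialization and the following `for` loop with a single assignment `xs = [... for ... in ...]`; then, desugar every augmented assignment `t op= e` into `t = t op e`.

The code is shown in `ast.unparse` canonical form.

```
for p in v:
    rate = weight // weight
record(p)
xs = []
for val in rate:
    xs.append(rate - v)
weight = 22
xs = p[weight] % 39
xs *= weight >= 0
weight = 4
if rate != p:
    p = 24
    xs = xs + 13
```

Transformed code:
for p in v:
    rate = weight // weight
record(p)
xs = [rate - v for val in rate]
weight = 22
xs = p[weight] % 39
xs = xs * (weight >= 0)
weight = 4
if rate != p:
    p = 24
    xs = xs + 13

11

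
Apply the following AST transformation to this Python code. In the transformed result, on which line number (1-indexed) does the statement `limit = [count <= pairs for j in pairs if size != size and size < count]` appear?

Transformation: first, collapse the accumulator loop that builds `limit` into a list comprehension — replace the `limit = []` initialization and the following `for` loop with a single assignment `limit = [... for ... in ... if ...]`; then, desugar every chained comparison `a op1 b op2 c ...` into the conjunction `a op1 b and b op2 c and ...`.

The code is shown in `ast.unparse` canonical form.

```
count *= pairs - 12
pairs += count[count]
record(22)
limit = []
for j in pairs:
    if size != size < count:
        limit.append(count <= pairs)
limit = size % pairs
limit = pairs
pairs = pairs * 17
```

Transformed code:
count *= pairs - 12
pairs += count[count]
record(22)
limit = [count <= pairs for j in pairs if size != size and size < count]
limit = size % pairs
limit = pairs
pairs = pairs * 17

4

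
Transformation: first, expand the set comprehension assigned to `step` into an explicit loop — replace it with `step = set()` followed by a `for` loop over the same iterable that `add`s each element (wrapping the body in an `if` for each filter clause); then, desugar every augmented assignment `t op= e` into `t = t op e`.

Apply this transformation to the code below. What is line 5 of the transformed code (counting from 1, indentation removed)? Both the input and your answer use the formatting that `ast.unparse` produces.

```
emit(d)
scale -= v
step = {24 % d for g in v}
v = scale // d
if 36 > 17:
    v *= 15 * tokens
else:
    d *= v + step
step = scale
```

Transformed code:
emit(d)
scale = scale - v
step = set()
for g in v:
    step.add(24 % d)
v = scale // d
if 36 > 17:
    v = v * (15 * tokens)
else:
    d = d * (v + step)
step = scale

step.add(24 % d)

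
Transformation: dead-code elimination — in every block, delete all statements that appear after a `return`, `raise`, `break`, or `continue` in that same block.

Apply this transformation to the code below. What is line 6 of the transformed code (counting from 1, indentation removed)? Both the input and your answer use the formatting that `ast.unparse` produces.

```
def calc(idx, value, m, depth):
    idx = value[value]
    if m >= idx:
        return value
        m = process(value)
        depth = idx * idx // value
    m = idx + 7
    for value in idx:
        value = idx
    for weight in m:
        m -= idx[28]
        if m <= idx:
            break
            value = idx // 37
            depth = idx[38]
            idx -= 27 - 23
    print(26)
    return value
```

for value in idx:

Transformed code:
def calc(idx, value, m, depth):
    idx = value[value]
    if m >= idx:
        return value
    m = idx + 7
    for value in idx:
        value = idx
    for weight in m:
        m -= idx[28]
        if m <= idx:
            break
    print(26)
    return value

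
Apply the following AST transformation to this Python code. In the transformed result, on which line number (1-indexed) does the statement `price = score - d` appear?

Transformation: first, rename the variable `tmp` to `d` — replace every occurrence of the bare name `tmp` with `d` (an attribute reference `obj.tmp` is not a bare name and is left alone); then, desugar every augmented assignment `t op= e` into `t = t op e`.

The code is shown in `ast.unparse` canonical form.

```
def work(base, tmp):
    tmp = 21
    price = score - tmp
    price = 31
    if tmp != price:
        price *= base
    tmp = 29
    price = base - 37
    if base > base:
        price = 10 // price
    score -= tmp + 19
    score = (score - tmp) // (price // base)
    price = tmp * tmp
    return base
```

Transformed code:
def work(base, d):
    d = 21
    price = score - d
    price = 31
    if d != price:
        price = price * base
    d = 29
    price = base - 37
    if base > base:
        price = 10 // price
    score = score - (d + 19)
    score = (score - d) // (price // base)
    price = d * d
    return base

3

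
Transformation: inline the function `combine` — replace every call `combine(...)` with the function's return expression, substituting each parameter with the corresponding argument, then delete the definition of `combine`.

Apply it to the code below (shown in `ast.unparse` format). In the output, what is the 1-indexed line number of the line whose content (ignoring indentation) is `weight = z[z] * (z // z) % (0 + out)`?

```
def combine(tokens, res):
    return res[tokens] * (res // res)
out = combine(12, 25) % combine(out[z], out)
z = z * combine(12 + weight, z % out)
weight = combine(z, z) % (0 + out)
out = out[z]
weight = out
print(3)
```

3

Transformed code:
out = 25[12] * (25 // 25) % (out[out[z]] * (out // out))
z = z * ((z % out)[12 + weight] * (z % out // (z % out)))
weight = z[z] * (z // z) % (0 + out)
out = out[z]
weight = out
print(3)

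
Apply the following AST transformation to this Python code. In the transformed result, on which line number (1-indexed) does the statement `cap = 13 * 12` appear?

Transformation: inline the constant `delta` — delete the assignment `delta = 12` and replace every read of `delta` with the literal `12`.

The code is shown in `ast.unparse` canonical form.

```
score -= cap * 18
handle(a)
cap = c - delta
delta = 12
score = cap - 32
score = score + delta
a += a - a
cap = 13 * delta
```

Transformed code:
score -= cap * 18
handle(a)
cap = c - 12
score = cap - 32
score = score + 12
a += a - a
cap = 13 * 12

7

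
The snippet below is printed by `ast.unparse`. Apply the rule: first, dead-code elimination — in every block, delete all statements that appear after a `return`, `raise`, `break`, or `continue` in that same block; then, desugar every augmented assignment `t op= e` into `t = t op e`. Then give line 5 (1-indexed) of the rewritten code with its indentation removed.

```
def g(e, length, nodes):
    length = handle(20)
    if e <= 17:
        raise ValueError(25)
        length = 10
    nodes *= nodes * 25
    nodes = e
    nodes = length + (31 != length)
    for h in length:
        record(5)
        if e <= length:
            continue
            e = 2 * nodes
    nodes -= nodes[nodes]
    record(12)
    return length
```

Transformed code:
def g(e, length, nodes):
    length = handle(20)
    if e <= 17:
        raise ValueError(25)
    nodes = nodes * (nodes * 25)
    nodes = e
    nodes = length + (31 != length)
    for h in length:
        record(5)
        if e <= length:
            continue
    nodes = nodes - nodes[nodes]
    record(12)
    return length

nodes = nodes * (nodes * 25)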